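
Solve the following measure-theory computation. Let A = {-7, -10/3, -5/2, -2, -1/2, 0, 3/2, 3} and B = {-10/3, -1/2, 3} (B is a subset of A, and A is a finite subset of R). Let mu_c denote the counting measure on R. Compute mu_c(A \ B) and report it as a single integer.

Counting measure assigns mu_c(E) = |E| (number of elements) when E is finite. For B subset A, A \ B is the set of elements of A not in B, so |A \ B| = |A| - |B|.
|A| = 8, |B| = 3, so mu_c(A \ B) = 8 - 3 = 5.

5


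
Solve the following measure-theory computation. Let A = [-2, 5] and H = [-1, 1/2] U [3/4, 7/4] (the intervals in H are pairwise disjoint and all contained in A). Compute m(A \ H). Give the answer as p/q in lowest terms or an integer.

The ambient interval has length m(A) = 5 - (-2) = 7.
Since the holes are disjoint and sit inside A, by finite additivity
  m(H) = sum_i (b_i - a_i), and m(A \ H) = m(A) - m(H).
Computing the hole measures:
  m(H_1) = 1/2 - (-1) = 3/2.
  m(H_2) = 7/4 - 3/4 = 1.
Summed: m(H) = 3/2 + 1 = 5/2.
So m(A \ H) = 7 - 5/2 = 9/2.

9/2


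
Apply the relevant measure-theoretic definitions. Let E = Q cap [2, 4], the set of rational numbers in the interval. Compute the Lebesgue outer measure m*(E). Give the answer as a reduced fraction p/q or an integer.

The set Q cap [2, 4] is countable (a subset of the countable set Q). Lebesgue outer measure of any countable set is 0: each singleton {q} has m*({q}) = 0, and by countable subadditivity m*(union_k {q_k}) <= sum_k m*({q_k}) = sum_k 0 = 0. The reverse inequality m*(E) >= 0 is automatic. So m*(Q cap [2, 4]) = 0.

0


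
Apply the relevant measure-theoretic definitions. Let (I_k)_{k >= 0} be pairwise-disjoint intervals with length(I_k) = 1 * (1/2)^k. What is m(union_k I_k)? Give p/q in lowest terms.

By countable additivity of the Lebesgue measure on pairwise disjoint measurable sets,
  m(union_{k >= 0} I_k) = sum_{k >= 0} m(I_k) = sum_{k >= 0} a * r^k,
  with a = 1 and r = 1/2.
Since 0 < r = 1/2 < 1, the geometric series converges:
  sum_{k >= 0} a * r^k = a / (1 - r).
  = 1 / (1 - 1/2)
  = 1 / (1/2)
  = 2.

2


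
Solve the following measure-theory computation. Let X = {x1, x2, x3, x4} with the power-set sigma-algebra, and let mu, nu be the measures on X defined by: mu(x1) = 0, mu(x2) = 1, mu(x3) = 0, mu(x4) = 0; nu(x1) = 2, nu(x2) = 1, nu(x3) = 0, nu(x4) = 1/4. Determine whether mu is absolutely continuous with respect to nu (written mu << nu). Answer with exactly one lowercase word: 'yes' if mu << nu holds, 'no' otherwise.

mu << nu means: every nu-null measurable set is also mu-null; equivalently, for every atom x, if nu({x}) = 0 then mu({x}) = 0.
Checking each atom:
  x1: nu = 2 > 0 -> no constraint.
  x2: nu = 1 > 0 -> no constraint.
  x3: nu = 0, mu = 0 -> consistent with mu << nu.
  x4: nu = 1/4 > 0 -> no constraint.
No atom violates the condition. Therefore mu << nu.

yes


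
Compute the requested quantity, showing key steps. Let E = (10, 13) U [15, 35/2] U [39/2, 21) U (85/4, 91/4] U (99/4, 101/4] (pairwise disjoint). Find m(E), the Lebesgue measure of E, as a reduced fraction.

For pairwise disjoint intervals, m(union_i I_i) = sum_i m(I_i),
and m is invariant under swapping open/closed endpoints (single points have measure 0).
So m(E) = sum_i (b_i - a_i).
  I_1 has length 13 - 10 = 3.
  I_2 has length 35/2 - 15 = 5/2.
  I_3 has length 21 - 39/2 = 3/2.
  I_4 has length 91/4 - 85/4 = 3/2.
  I_5 has length 101/4 - 99/4 = 1/2.
Summing:
  m(E) = 3 + 5/2 + 3/2 + 3/2 + 1/2 = 9.

9


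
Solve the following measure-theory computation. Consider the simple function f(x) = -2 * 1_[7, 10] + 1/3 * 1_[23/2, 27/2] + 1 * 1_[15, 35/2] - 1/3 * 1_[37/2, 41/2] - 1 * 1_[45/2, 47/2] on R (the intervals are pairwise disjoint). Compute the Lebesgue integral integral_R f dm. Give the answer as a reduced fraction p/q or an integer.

For a simple function f = sum_i c_i * 1_{A_i} with disjoint A_i,
  integral f dm = sum_i c_i * m(A_i).
Lengths of the A_i:
  m(A_1) = 10 - 7 = 3.
  m(A_2) = 27/2 - 23/2 = 2.
  m(A_3) = 35/2 - 15 = 5/2.
  m(A_4) = 41/2 - 37/2 = 2.
  m(A_5) = 47/2 - 45/2 = 1.
Contributions c_i * m(A_i):
  (-2) * (3) = -6.
  (1/3) * (2) = 2/3.
  (1) * (5/2) = 5/2.
  (-1/3) * (2) = -2/3.
  (-1) * (1) = -1.
Total: -6 + 2/3 + 5/2 - 2/3 - 1 = -9/2.

-9/2


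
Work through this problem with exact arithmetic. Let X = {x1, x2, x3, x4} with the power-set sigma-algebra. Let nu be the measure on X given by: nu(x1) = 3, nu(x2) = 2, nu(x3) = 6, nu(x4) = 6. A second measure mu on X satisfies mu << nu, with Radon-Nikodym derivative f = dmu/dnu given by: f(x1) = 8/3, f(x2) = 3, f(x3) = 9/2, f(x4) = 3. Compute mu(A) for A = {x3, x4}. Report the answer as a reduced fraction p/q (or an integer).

By the defining property of the Radon-Nikodym derivative, for every measurable set A,
  mu(A) = integral_A f dnu.
Since nu is a discrete measure concentrated on the atoms of X, the integral over A reduces to the sum
  mu(A) = sum_{x in A} f(x) * nu({x}).
Computing each term:
  x3: f(x3) * nu(x3) = 9/2 * 6 = 27.
  x4: f(x4) * nu(x4) = 3 * 6 = 18.
Summing: mu(A) = 27 + 18 = 45.

45


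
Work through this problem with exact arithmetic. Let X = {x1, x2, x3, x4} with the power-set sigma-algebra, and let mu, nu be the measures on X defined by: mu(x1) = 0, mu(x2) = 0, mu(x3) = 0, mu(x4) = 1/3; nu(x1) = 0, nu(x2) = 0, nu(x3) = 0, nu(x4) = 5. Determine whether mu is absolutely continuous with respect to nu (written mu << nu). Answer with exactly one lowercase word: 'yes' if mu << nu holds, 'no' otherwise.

mu << nu means: every nu-null measurable set is also mu-null; equivalently, for every atom x, if nu({x}) = 0 then mu({x}) = 0.
Checking each atom:
  x1: nu = 0, mu = 0 -> consistent with mu << nu.
  x2: nu = 0, mu = 0 -> consistent with mu << nu.
  x3: nu = 0, mu = 0 -> consistent with mu << nu.
  x4: nu = 5 > 0 -> no constraint.
No atom violates the condition. Therefore mu << nu.

yes


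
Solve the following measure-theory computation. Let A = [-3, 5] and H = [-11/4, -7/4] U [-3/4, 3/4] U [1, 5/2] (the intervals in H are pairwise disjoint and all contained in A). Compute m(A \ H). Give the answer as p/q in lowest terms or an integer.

The ambient interval has length m(A) = 5 - (-3) = 8.
Since the holes are disjoint and sit inside A, by finite additivity
  m(H) = sum_i (b_i - a_i), and m(A \ H) = m(A) - m(H).
Computing the hole measures:
  m(H_1) = -7/4 - (-11/4) = 1.
  m(H_2) = 3/4 - (-3/4) = 3/2.
  m(H_3) = 5/2 - 1 = 3/2.
Summed: m(H) = 1 + 3/2 + 3/2 = 4.
So m(A \ H) = 8 - 4 = 4.

4


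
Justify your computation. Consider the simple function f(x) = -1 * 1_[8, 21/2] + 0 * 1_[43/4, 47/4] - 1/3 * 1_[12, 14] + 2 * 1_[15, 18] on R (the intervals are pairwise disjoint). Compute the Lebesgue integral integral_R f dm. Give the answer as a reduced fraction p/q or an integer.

For a simple function f = sum_i c_i * 1_{A_i} with disjoint A_i,
  integral f dm = sum_i c_i * m(A_i).
Lengths of the A_i:
  m(A_1) = 21/2 - 8 = 5/2.
  m(A_2) = 47/4 - 43/4 = 1.
  m(A_3) = 14 - 12 = 2.
  m(A_4) = 18 - 15 = 3.
Contributions c_i * m(A_i):
  (-1) * (5/2) = -5/2.
  (0) * (1) = 0.
  (-1/3) * (2) = -2/3.
  (2) * (3) = 6.
Total: -5/2 + 0 - 2/3 + 6 = 17/6.

17/6


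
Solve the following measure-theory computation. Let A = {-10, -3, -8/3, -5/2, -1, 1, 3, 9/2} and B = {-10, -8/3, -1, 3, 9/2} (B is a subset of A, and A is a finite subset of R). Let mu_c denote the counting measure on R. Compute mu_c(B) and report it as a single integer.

Counting measure assigns mu_c(E) = |E| (number of elements) when E is finite.
B has 5 element(s), so mu_c(B) = 5.

5


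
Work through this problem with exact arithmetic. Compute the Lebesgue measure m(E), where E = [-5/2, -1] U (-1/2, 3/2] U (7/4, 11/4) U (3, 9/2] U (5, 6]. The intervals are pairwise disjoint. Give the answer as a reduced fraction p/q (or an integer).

For pairwise disjoint intervals, m(union_i I_i) = sum_i m(I_i),
and m is invariant under swapping open/closed endpoints (single points have measure 0).
So m(E) = sum_i (b_i - a_i).
  I_1 has length -1 - (-5/2) = 3/2.
  I_2 has length 3/2 - (-1/2) = 2.
  I_3 has length 11/4 - 7/4 = 1.
  I_4 has length 9/2 - 3 = 3/2.
  I_5 has length 6 - 5 = 1.
Summing:
  m(E) = 3/2 + 2 + 1 + 3/2 + 1 = 7.

7


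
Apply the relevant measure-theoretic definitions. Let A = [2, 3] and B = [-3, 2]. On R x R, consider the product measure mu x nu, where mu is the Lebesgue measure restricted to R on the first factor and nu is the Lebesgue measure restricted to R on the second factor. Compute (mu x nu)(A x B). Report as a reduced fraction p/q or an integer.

For a measurable rectangle A x B, the product measure satisfies
  (mu x nu)(A x B) = mu(A) * nu(B).
  mu(A) = 1.
  nu(B) = 5.
  (mu x nu)(A x B) = 1 * 5 = 5.

5


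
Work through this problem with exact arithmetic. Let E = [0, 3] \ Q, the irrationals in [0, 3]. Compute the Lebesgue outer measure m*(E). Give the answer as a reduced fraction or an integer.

The interval I = [0, 3] has m(I) = 3 - 0 = 3 (endpoints are measure-zero, so open/closed/half-open agree). Write I = (I cap Q) u (I \ Q). The rationals in I are countable, so m*(I cap Q) = 0 (cover each rational by intervals whose total length is arbitrarily small). By countable subadditivity m*(I) <= m*(I cap Q) + m*(I \ Q), hence m*(I \ Q) >= m(I) = 3. The reverse inequality m*(I \ Q) <= m*(I) = 3 is trivial since (I \ Q) is a subset of I. Therefore m*(I \ Q) = 3.

3


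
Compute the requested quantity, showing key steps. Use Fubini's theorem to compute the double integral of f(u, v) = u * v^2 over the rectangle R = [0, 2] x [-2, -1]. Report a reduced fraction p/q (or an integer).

f(u, v) is a tensor product of a function of u and a function of v, and both factors are bounded continuous (hence Lebesgue integrable) on the rectangle, so Fubini's theorem applies:
  integral_R f d(m x m) = (integral_a1^b1 u du) * (integral_a2^b2 v^2 dv).
Inner integral in u: integral_{0}^{2} u du = (2^2 - 0^2)/2
  = 2.
Inner integral in v: integral_{-2}^{-1} v^2 dv = ((-1)^3 - (-2)^3)/3
  = 7/3.
Product: (2) * (7/3) = 14/3.

14/3


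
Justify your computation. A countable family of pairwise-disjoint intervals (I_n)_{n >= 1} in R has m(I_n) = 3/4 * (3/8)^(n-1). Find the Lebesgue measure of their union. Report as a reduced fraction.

By countable additivity of the Lebesgue measure on pairwise disjoint measurable sets,
  m(union_{n >= 1} I_n) = sum_{n >= 1} m(I_n) = sum_{n >= 1} a * r^(n-1),
  with a = 3/4 and r = 3/8.
Since 0 < r = 3/8 < 1, the geometric series converges:
  sum_{n >= 1} a * r^(n-1) = a / (1 - r).
  = 3/4 / (1 - 3/8)
  = 3/4 / (5/8)
  = 6/5.

6/5


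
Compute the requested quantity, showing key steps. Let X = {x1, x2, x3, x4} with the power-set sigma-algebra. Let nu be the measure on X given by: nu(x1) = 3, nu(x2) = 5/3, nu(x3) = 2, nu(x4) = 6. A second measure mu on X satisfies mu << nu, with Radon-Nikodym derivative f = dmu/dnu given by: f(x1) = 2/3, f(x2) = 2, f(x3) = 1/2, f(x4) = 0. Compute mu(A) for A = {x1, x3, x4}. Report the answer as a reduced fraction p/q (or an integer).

By the defining property of the Radon-Nikodym derivative, for every measurable set A,
  mu(A) = integral_A f dnu.
Since nu is a discrete measure concentrated on the atoms of X, the integral over A reduces to the sum
  mu(A) = sum_{x in A} f(x) * nu({x}).
Computing each term:
  x1: f(x1) * nu(x1) = 2/3 * 3 = 2.
  x3: f(x3) * nu(x3) = 1/2 * 2 = 1.
  x4: f(x4) * nu(x4) = 0 * 6 = 0.
Summing: mu(A) = 2 + 1 + 0 = 3.

3


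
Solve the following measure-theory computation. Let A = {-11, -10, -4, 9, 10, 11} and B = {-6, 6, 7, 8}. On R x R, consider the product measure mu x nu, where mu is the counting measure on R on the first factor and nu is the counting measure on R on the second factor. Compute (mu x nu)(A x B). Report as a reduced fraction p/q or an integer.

For a measurable rectangle A x B, the product measure satisfies
  (mu x nu)(A x B) = mu(A) * nu(B).
  mu(A) = 6.
  nu(B) = 4.
  (mu x nu)(A x B) = 6 * 4 = 24.

24


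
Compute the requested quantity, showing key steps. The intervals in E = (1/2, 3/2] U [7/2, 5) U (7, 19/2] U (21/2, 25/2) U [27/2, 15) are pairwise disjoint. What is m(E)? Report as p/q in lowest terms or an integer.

For pairwise disjoint intervals, m(union_i I_i) = sum_i m(I_i),
and m is invariant under swapping open/closed endpoints (single points have measure 0).
So m(E) = sum_i (b_i - a_i).
  I_1 has length 3/2 - 1/2 = 1.
  I_2 has length 5 - 7/2 = 3/2.
  I_3 has length 19/2 - 7 = 5/2.
  I_4 has length 25/2 - 21/2 = 2.
  I_5 has length 15 - 27/2 = 3/2.
Summing:
  m(E) = 1 + 3/2 + 5/2 + 2 + 3/2 = 17/2.

17/2


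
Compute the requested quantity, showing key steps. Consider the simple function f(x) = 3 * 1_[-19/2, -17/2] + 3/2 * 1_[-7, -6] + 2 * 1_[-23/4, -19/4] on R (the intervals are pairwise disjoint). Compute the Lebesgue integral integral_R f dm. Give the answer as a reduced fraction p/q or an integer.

For a simple function f = sum_i c_i * 1_{A_i} with disjoint A_i,
  integral f dm = sum_i c_i * m(A_i).
Lengths of the A_i:
  m(A_1) = -17/2 - (-19/2) = 1.
  m(A_2) = -6 - (-7) = 1.
  m(A_3) = -19/4 - (-23/4) = 1.
Contributions c_i * m(A_i):
  (3) * (1) = 3.
  (3/2) * (1) = 3/2.
  (2) * (1) = 2.
Total: 3 + 3/2 + 2 = 13/2.

13/2


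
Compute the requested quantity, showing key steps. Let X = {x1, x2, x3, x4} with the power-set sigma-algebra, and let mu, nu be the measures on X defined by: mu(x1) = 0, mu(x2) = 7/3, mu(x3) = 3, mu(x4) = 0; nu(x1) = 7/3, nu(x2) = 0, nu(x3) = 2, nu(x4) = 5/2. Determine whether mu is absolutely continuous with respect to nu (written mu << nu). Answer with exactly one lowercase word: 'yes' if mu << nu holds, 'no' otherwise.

mu << nu means: every nu-null measurable set is also mu-null; equivalently, for every atom x, if nu({x}) = 0 then mu({x}) = 0.
Checking each atom:
  x1: nu = 7/3 > 0 -> no constraint.
  x2: nu = 0, mu = 7/3 > 0 -> violates mu << nu.
  x3: nu = 2 > 0 -> no constraint.
  x4: nu = 5/2 > 0 -> no constraint.
The atom(s) x2 violate the condition (nu = 0 but mu > 0). Therefore mu is NOT absolutely continuous w.r.t. nu.

no


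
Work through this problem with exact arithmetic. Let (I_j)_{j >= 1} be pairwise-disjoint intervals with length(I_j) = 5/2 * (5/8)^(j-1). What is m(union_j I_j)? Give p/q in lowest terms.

By countable additivity of the Lebesgue measure on pairwise disjoint measurable sets,
  m(union_{j >= 1} I_j) = sum_{j >= 1} m(I_j) = sum_{j >= 1} a * r^(j-1),
  with a = 5/2 and r = 5/8.
Since 0 < r = 5/8 < 1, the geometric series converges:
  sum_{j >= 1} a * r^(j-1) = a / (1 - r).
  = 5/2 / (1 - 5/8)
  = 5/2 / (3/8)
  = 20/3.

20/3


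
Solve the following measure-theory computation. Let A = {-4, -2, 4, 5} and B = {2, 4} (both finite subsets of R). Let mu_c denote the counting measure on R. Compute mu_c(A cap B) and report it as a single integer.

Counting measure on a finite set equals cardinality. mu_c(A cap B) = |A cap B| (elements appearing in both).
Enumerating the elements of A that also lie in B gives 1 element(s).
So mu_c(A cap B) = 1.

1


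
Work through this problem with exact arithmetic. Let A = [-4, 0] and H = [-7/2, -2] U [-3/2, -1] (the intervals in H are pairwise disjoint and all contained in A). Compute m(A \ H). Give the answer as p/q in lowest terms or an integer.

The ambient interval has length m(A) = 0 - (-4) = 4.
Since the holes are disjoint and sit inside A, by finite additivity
  m(H) = sum_i (b_i - a_i), and m(A \ H) = m(A) - m(H).
Computing the hole measures:
  m(H_1) = -2 - (-7/2) = 3/2.
  m(H_2) = -1 - (-3/2) = 1/2.
Summed: m(H) = 3/2 + 1/2 = 2.
So m(A \ H) = 4 - 2 = 2.

2


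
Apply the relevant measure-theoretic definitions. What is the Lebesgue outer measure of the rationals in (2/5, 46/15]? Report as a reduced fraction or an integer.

The set Q cap (2/5, 46/15] is countable (a subset of the countable set Q). Lebesgue outer measure of any countable set is 0: each singleton {q} has m*({q}) = 0, and by countable subadditivity m*(union_k {q_k}) <= sum_k m*({q_k}) = sum_k 0 = 0. The reverse inequality m*(E) >= 0 is automatic. So m*(Q cap (2/5, 46/15]) = 0.

0


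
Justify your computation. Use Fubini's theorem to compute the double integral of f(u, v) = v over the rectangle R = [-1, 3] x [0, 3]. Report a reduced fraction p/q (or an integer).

f(u, v) is a tensor product of a function of u and a function of v, and both factors are bounded continuous (hence Lebesgue integrable) on the rectangle, so Fubini's theorem applies:
  integral_R f d(m x m) = (integral_a1^b1 1 du) * (integral_a2^b2 v dv).
Inner integral in u: integral_{-1}^{3} 1 du = (3^1 - (-1)^1)/1
  = 4.
Inner integral in v: integral_{0}^{3} v dv = (3^2 - 0^2)/2
  = 9/2.
Product: (4) * (9/2) = 18.

18


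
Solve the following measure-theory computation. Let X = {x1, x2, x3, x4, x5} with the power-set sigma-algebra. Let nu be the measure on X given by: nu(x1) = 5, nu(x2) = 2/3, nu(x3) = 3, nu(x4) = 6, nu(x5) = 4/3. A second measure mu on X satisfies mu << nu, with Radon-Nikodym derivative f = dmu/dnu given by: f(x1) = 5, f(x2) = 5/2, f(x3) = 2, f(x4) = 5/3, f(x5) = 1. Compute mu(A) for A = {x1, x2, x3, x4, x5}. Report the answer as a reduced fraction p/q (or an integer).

By the defining property of the Radon-Nikodym derivative, for every measurable set A,
  mu(A) = integral_A f dnu.
Since nu is a discrete measure concentrated on the atoms of X, the integral over A reduces to the sum
  mu(A) = sum_{x in A} f(x) * nu({x}).
Computing each term:
  x1: f(x1) * nu(x1) = 5 * 5 = 25.
  x2: f(x2) * nu(x2) = 5/2 * 2/3 = 5/3.
  x3: f(x3) * nu(x3) = 2 * 3 = 6.
  x4: f(x4) * nu(x4) = 5/3 * 6 = 10.
  x5: f(x5) * nu(x5) = 1 * 4/3 = 4/3.
Summing: mu(A) = 25 + 5/3 + 6 + 10 + 4/3 = 44.

44


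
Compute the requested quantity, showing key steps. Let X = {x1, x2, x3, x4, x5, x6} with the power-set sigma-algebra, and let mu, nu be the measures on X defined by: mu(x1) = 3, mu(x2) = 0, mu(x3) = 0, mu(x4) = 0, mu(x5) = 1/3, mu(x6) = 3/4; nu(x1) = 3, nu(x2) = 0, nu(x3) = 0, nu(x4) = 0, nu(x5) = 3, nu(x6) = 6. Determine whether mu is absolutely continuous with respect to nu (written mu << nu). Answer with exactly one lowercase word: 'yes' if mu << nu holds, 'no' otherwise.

mu << nu means: every nu-null measurable set is also mu-null; equivalently, for every atom x, if nu({x}) = 0 then mu({x}) = 0.
Checking each atom:
  x1: nu = 3 > 0 -> no constraint.
  x2: nu = 0, mu = 0 -> consistent with mu << nu.
  x3: nu = 0, mu = 0 -> consistent with mu << nu.
  x4: nu = 0, mu = 0 -> consistent with mu << nu.
  x5: nu = 3 > 0 -> no constraint.
  x6: nu = 6 > 0 -> no constraint.
No atom violates the condition. Therefore mu << nu.

yes


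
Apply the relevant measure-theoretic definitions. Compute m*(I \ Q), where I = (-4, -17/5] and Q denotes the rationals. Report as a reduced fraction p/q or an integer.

The interval I = (-4, -17/5] has m(I) = -17/5 - (-4) = 3/5 (endpoints are measure-zero, so open/closed/half-open agree). Write I = (I cap Q) u (I \ Q). The rationals in I are countable, so m*(I cap Q) = 0 (cover each rational by intervals whose total length is arbitrarily small). By countable subadditivity m*(I) <= m*(I cap Q) + m*(I \ Q), hence m*(I \ Q) >= m(I) = 3/5. The reverse inequality m*(I \ Q) <= m*(I) = 3/5 is trivial since (I \ Q) is a subset of I. Therefore m*(I \ Q) = 3/5.

3/5


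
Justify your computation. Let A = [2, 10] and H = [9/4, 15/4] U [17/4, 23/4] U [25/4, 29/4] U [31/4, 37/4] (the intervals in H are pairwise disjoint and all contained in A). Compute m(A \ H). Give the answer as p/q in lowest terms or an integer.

The ambient interval has length m(A) = 10 - 2 = 8.
Since the holes are disjoint and sit inside A, by finite additivity
  m(H) = sum_i (b_i - a_i), and m(A \ H) = m(A) - m(H).
Computing the hole measures:
  m(H_1) = 15/4 - 9/4 = 3/2.
  m(H_2) = 23/4 - 17/4 = 3/2.
  m(H_3) = 29/4 - 25/4 = 1.
  m(H_4) = 37/4 - 31/4 = 3/2.
Summed: m(H) = 3/2 + 3/2 + 1 + 3/2 = 11/2.
So m(A \ H) = 8 - 11/2 = 5/2.

5/2


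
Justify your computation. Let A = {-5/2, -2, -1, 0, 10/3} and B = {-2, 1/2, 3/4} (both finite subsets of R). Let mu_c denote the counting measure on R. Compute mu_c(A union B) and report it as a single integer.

Counting measure on a finite set equals cardinality. By inclusion-exclusion, |A union B| = |A| + |B| - |A cap B|.
|A| = 5, |B| = 3, |A cap B| = 1.
So mu_c(A union B) = 5 + 3 - 1 = 7.

7


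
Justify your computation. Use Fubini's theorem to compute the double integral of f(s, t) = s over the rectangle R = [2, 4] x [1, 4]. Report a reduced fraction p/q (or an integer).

f(s, t) is a tensor product of a function of s and a function of t, and both factors are bounded continuous (hence Lebesgue integrable) on the rectangle, so Fubini's theorem applies:
  integral_R f d(m x m) = (integral_a1^b1 s ds) * (integral_a2^b2 1 dt).
Inner integral in s: integral_{2}^{4} s ds = (4^2 - 2^2)/2
  = 6.
Inner integral in t: integral_{1}^{4} 1 dt = (4^1 - 1^1)/1
  = 3.
Product: (6) * (3) = 18.

18


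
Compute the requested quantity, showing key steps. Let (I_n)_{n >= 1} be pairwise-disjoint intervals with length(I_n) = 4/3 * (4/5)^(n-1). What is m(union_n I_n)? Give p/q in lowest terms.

By countable additivity of the Lebesgue measure on pairwise disjoint measurable sets,
  m(union_{n >= 1} I_n) = sum_{n >= 1} m(I_n) = sum_{n >= 1} a * r^(n-1),
  with a = 4/3 and r = 4/5.
Since 0 < r = 4/5 < 1, the geometric series converges:
  sum_{n >= 1} a * r^(n-1) = a / (1 - r).
  = 4/3 / (1 - 4/5)
  = 4/3 / (1/5)
  = 20/3.

20/3


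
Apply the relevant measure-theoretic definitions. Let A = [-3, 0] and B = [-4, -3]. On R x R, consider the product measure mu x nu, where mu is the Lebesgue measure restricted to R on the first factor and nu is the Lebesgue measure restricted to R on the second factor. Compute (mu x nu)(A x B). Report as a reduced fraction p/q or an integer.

For a measurable rectangle A x B, the product measure satisfies
  (mu x nu)(A x B) = mu(A) * nu(B).
  mu(A) = 3.
  nu(B) = 1.
  (mu x nu)(A x B) = 3 * 1 = 3.

3


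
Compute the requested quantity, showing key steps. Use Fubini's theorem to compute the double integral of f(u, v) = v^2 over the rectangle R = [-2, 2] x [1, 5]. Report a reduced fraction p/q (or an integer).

f(u, v) is a tensor product of a function of u and a function of v, and both factors are bounded continuous (hence Lebesgue integrable) on the rectangle, so Fubini's theorem applies:
  integral_R f d(m x m) = (integral_a1^b1 1 du) * (integral_a2^b2 v^2 dv).
Inner integral in u: integral_{-2}^{2} 1 du = (2^1 - (-2)^1)/1
  = 4.
Inner integral in v: integral_{1}^{5} v^2 dv = (5^3 - 1^3)/3
  = 124/3.
Product: (4) * (124/3) = 496/3.

496/3


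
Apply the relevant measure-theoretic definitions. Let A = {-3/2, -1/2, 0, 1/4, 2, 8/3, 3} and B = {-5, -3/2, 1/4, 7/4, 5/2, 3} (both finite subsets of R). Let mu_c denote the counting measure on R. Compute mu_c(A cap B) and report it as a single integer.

Counting measure on a finite set equals cardinality. mu_c(A cap B) = |A cap B| (elements appearing in both).
Enumerating the elements of A that also lie in B gives 3 element(s).
So mu_c(A cap B) = 3.

3


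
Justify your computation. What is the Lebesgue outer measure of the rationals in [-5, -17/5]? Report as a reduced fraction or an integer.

The set Q cap [-5, -17/5] is countable (a subset of the countable set Q). Lebesgue outer measure of any countable set is 0: each singleton {q} has m*({q}) = 0, and by countable subadditivity m*(union_k {q_k}) <= sum_k m*({q_k}) = sum_k 0 = 0. The reverse inequality m*(E) >= 0 is automatic. So m*(Q cap [-5, -17/5]) = 0.

0


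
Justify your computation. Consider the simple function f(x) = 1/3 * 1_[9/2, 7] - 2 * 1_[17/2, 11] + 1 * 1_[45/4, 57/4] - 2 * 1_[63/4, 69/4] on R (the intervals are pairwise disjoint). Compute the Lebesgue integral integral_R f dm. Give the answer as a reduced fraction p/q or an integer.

For a simple function f = sum_i c_i * 1_{A_i} with disjoint A_i,
  integral f dm = sum_i c_i * m(A_i).
Lengths of the A_i:
  m(A_1) = 7 - 9/2 = 5/2.
  m(A_2) = 11 - 17/2 = 5/2.
  m(A_3) = 57/4 - 45/4 = 3.
  m(A_4) = 69/4 - 63/4 = 3/2.
Contributions c_i * m(A_i):
  (1/3) * (5/2) = 5/6.
  (-2) * (5/2) = -5.
  (1) * (3) = 3.
  (-2) * (3/2) = -3.
Total: 5/6 - 5 + 3 - 3 = -25/6.

-25/6


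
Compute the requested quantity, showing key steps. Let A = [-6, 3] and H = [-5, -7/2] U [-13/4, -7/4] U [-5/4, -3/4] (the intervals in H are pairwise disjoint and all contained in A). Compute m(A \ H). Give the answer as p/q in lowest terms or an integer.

The ambient interval has length m(A) = 3 - (-6) = 9.
Since the holes are disjoint and sit inside A, by finite additivity
  m(H) = sum_i (b_i - a_i), and m(A \ H) = m(A) - m(H).
Computing the hole measures:
  m(H_1) = -7/2 - (-5) = 3/2.
  m(H_2) = -7/4 - (-13/4) = 3/2.
  m(H_3) = -3/4 - (-5/4) = 1/2.
Summed: m(H) = 3/2 + 3/2 + 1/2 = 7/2.
So m(A \ H) = 9 - 7/2 = 11/2.

11/2


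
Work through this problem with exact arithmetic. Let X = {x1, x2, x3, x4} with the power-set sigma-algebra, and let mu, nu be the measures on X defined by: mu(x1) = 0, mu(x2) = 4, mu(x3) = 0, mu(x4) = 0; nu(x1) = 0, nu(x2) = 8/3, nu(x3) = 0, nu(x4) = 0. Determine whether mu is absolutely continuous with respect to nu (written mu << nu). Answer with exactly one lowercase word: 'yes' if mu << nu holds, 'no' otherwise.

mu << nu means: every nu-null measurable set is also mu-null; equivalently, for every atom x, if nu({x}) = 0 then mu({x}) = 0.
Checking each atom:
  x1: nu = 0, mu = 0 -> consistent with mu << nu.
  x2: nu = 8/3 > 0 -> no constraint.
  x3: nu = 0, mu = 0 -> consistent with mu << nu.
  x4: nu = 0, mu = 0 -> consistent with mu << nu.
No atom violates the condition. Therefore mu << nu.

yes


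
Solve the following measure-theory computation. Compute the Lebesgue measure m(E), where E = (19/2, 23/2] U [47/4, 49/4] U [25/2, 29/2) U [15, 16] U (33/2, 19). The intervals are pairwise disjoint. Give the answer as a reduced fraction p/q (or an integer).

For pairwise disjoint intervals, m(union_i I_i) = sum_i m(I_i),
and m is invariant under swapping open/closed endpoints (single points have measure 0).
So m(E) = sum_i (b_i - a_i).
  I_1 has length 23/2 - 19/2 = 2.
  I_2 has length 49/4 - 47/4 = 1/2.
  I_3 has length 29/2 - 25/2 = 2.
  I_4 has length 16 - 15 = 1.
  I_5 has length 19 - 33/2 = 5/2.
Summing:
  m(E) = 2 + 1/2 + 2 + 1 + 5/2 = 8.

8


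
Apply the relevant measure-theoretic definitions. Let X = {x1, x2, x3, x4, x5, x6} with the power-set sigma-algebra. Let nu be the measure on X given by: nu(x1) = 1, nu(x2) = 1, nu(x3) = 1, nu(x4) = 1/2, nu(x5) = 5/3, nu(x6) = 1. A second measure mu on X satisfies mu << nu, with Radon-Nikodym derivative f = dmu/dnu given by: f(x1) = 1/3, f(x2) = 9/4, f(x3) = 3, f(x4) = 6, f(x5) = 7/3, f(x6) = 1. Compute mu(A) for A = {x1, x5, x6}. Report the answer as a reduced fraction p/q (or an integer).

By the defining property of the Radon-Nikodym derivative, for every measurable set A,
  mu(A) = integral_A f dnu.
Since nu is a discrete measure concentrated on the atoms of X, the integral over A reduces to the sum
  mu(A) = sum_{x in A} f(x) * nu({x}).
Computing each term:
  x1: f(x1) * nu(x1) = 1/3 * 1 = 1/3.
  x5: f(x5) * nu(x5) = 7/3 * 5/3 = 35/9.
  x6: f(x6) * nu(x6) = 1 * 1 = 1.
Summing: mu(A) = 1/3 + 35/9 + 1 = 47/9.

47/9


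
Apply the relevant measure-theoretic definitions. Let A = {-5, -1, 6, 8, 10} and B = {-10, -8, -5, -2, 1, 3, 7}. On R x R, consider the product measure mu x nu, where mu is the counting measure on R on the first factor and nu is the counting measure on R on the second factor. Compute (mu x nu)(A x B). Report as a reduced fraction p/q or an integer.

For a measurable rectangle A x B, the product measure satisfies
  (mu x nu)(A x B) = mu(A) * nu(B).
  mu(A) = 5.
  nu(B) = 7.
  (mu x nu)(A x B) = 5 * 7 = 35.

35


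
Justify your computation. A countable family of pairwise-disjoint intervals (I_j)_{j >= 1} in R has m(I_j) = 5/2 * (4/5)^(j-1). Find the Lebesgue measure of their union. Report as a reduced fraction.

By countable additivity of the Lebesgue measure on pairwise disjoint measurable sets,
  m(union_{j >= 1} I_j) = sum_{j >= 1} m(I_j) = sum_{j >= 1} a * r^(j-1),
  with a = 5/2 and r = 4/5.
Since 0 < r = 4/5 < 1, the geometric series converges:
  sum_{j >= 1} a * r^(j-1) = a / (1 - r).
  = 5/2 / (1 - 4/5)
  = 5/2 / (1/5)
  = 25/2.

25/2


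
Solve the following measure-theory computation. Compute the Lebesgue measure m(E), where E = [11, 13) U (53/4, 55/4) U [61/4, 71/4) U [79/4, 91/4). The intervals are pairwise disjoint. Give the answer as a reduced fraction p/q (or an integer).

For pairwise disjoint intervals, m(union_i I_i) = sum_i m(I_i),
and m is invariant under swapping open/closed endpoints (single points have measure 0).
So m(E) = sum_i (b_i - a_i).
  I_1 has length 13 - 11 = 2.
  I_2 has length 55/4 - 53/4 = 1/2.
  I_3 has length 71/4 - 61/4 = 5/2.
  I_4 has length 91/4 - 79/4 = 3.
Summing:
  m(E) = 2 + 1/2 + 5/2 + 3 = 8.

8


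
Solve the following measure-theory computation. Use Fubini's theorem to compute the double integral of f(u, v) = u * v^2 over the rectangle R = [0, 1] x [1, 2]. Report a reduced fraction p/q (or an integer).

f(u, v) is a tensor product of a function of u and a function of v, and both factors are bounded continuous (hence Lebesgue integrable) on the rectangle, so Fubini's theorem applies:
  integral_R f d(m x m) = (integral_a1^b1 u du) * (integral_a2^b2 v^2 dv).
Inner integral in u: integral_{0}^{1} u du = (1^2 - 0^2)/2
  = 1/2.
Inner integral in v: integral_{1}^{2} v^2 dv = (2^3 - 1^3)/3
  = 7/3.
Product: (1/2) * (7/3) = 7/6.

7/6


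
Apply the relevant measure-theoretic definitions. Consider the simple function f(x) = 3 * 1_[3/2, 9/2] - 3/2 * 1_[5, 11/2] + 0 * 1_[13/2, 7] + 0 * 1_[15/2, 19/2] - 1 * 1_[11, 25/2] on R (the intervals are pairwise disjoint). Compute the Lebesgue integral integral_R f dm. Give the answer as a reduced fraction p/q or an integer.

For a simple function f = sum_i c_i * 1_{A_i} with disjoint A_i,
  integral f dm = sum_i c_i * m(A_i).
Lengths of the A_i:
  m(A_1) = 9/2 - 3/2 = 3.
  m(A_2) = 11/2 - 5 = 1/2.
  m(A_3) = 7 - 13/2 = 1/2.
  m(A_4) = 19/2 - 15/2 = 2.
  m(A_5) = 25/2 - 11 = 3/2.
Contributions c_i * m(A_i):
  (3) * (3) = 9.
  (-3/2) * (1/2) = -3/4.
  (0) * (1/2) = 0.
  (0) * (2) = 0.
  (-1) * (3/2) = -3/2.
Total: 9 - 3/4 + 0 + 0 - 3/2 = 27/4.

27/4


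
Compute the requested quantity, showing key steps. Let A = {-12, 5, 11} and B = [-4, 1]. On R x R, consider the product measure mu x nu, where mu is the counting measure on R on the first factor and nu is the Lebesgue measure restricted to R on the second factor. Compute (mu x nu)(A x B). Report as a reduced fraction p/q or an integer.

For a measurable rectangle A x B, the product measure satisfies
  (mu x nu)(A x B) = mu(A) * nu(B).
  mu(A) = 3.
  nu(B) = 5.
  (mu x nu)(A x B) = 3 * 5 = 15.

15


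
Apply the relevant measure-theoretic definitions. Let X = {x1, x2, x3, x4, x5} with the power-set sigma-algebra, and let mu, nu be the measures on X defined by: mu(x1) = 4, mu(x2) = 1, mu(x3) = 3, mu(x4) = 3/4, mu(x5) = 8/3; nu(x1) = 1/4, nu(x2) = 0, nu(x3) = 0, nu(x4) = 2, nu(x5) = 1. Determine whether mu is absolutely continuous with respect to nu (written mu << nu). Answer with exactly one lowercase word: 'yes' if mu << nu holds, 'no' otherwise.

mu << nu means: every nu-null measurable set is also mu-null; equivalently, for every atom x, if nu({x}) = 0 then mu({x}) = 0.
Checking each atom:
  x1: nu = 1/4 > 0 -> no constraint.
  x2: nu = 0, mu = 1 > 0 -> violates mu << nu.
  x3: nu = 0, mu = 3 > 0 -> violates mu << nu.
  x4: nu = 2 > 0 -> no constraint.
  x5: nu = 1 > 0 -> no constraint.
The atom(s) x2, x3 violate the condition (nu = 0 but mu > 0). Therefore mu is NOT absolutely continuous w.r.t. nu.

no


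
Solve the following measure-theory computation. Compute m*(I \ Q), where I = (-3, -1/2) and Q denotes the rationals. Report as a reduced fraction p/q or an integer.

The interval I = (-3, -1/2) has m(I) = -1/2 - (-3) = 5/2 (endpoints are measure-zero, so open/closed/half-open agree). Write I = (I cap Q) u (I \ Q). The rationals in I are countable, so m*(I cap Q) = 0 (cover each rational by intervals whose total length is arbitrarily small). By countable subadditivity m*(I) <= m*(I cap Q) + m*(I \ Q), hence m*(I \ Q) >= m(I) = 5/2. The reverse inequality m*(I \ Q) <= m*(I) = 5/2 is trivial since (I \ Q) is a subset of I. Therefore m*(I \ Q) = 5/2.

5/2


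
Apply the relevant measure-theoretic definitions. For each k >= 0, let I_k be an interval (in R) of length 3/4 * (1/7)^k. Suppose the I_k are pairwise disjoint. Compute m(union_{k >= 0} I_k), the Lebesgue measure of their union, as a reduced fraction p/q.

By countable additivity of the Lebesgue measure on pairwise disjoint measurable sets,
  m(union_{k >= 0} I_k) = sum_{k >= 0} m(I_k) = sum_{k >= 0} a * r^k,
  with a = 3/4 and r = 1/7.
Since 0 < r = 1/7 < 1, the geometric series converges:
  sum_{k >= 0} a * r^k = a / (1 - r).
  = 3/4 / (1 - 1/7)
  = 3/4 / (6/7)
  = 7/8.

7/8


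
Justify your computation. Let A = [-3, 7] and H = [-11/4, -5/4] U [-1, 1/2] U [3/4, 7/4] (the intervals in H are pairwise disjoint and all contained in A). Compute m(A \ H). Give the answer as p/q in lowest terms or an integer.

The ambient interval has length m(A) = 7 - (-3) = 10.
Since the holes are disjoint and sit inside A, by finite additivity
  m(H) = sum_i (b_i - a_i), and m(A \ H) = m(A) - m(H).
Computing the hole measures:
  m(H_1) = -5/4 - (-11/4) = 3/2.
  m(H_2) = 1/2 - (-1) = 3/2.
  m(H_3) = 7/4 - 3/4 = 1.
Summed: m(H) = 3/2 + 3/2 + 1 = 4.
So m(A \ H) = 10 - 4 = 6.

6


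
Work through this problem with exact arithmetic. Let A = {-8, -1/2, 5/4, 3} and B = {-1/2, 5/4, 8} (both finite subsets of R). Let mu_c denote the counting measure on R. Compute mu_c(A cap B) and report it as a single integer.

Counting measure on a finite set equals cardinality. mu_c(A cap B) = |A cap B| (elements appearing in both).
Enumerating the elements of A that also lie in B gives 2 element(s).
So mu_c(A cap B) = 2.

2


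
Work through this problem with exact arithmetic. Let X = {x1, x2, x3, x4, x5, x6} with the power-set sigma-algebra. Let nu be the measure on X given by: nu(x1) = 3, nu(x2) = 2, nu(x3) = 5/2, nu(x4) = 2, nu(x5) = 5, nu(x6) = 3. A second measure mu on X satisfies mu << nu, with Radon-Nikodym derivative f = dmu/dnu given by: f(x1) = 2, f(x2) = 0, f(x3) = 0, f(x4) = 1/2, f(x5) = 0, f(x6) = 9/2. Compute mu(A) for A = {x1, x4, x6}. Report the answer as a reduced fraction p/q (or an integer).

By the defining property of the Radon-Nikodym derivative, for every measurable set A,
  mu(A) = integral_A f dnu.
Since nu is a discrete measure concentrated on the atoms of X, the integral over A reduces to the sum
  mu(A) = sum_{x in A} f(x) * nu({x}).
Computing each term:
  x1: f(x1) * nu(x1) = 2 * 3 = 6.
  x4: f(x4) * nu(x4) = 1/2 * 2 = 1.
  x6: f(x6) * nu(x6) = 9/2 * 3 = 27/2.
Summing: mu(A) = 6 + 1 + 27/2 = 41/2.

41/2


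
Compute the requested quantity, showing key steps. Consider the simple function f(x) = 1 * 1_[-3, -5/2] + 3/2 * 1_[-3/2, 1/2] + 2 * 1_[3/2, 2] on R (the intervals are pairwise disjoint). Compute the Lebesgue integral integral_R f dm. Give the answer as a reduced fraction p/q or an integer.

For a simple function f = sum_i c_i * 1_{A_i} with disjoint A_i,
  integral f dm = sum_i c_i * m(A_i).
Lengths of the A_i:
  m(A_1) = -5/2 - (-3) = 1/2.
  m(A_2) = 1/2 - (-3/2) = 2.
  m(A_3) = 2 - 3/2 = 1/2.
Contributions c_i * m(A_i):
  (1) * (1/2) = 1/2.
  (3/2) * (2) = 3.
  (2) * (1/2) = 1.
Total: 1/2 + 3 + 1 = 9/2.

9/2


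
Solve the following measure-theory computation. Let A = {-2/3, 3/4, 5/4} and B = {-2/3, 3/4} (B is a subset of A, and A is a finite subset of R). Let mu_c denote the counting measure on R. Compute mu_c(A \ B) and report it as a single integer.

Counting measure assigns mu_c(E) = |E| (number of elements) when E is finite. For B subset A, A \ B is the set of elements of A not in B, so |A \ B| = |A| - |B|.
|A| = 3, |B| = 2, so mu_c(A \ B) = 3 - 2 = 1.

1


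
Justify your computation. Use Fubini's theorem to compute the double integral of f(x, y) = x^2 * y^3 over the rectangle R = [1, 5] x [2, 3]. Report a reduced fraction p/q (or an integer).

f(x, y) is a tensor product of a function of x and a function of y, and both factors are bounded continuous (hence Lebesgue integrable) on the rectangle, so Fubini's theorem applies:
  integral_R f d(m x m) = (integral_a1^b1 x^2 dx) * (integral_a2^b2 y^3 dy).
Inner integral in x: integral_{1}^{5} x^2 dx = (5^3 - 1^3)/3
  = 124/3.
Inner integral in y: integral_{2}^{3} y^3 dy = (3^4 - 2^4)/4
  = 65/4.
Product: (124/3) * (65/4) = 2015/3.

2015/3


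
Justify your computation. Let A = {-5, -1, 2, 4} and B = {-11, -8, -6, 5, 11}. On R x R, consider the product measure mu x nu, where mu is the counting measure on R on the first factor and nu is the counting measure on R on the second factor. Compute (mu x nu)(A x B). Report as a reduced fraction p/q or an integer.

For a measurable rectangle A x B, the product measure satisfies
  (mu x nu)(A x B) = mu(A) * nu(B).
  mu(A) = 4.
  nu(B) = 5.
  (mu x nu)(A x B) = 4 * 5 = 20.

20


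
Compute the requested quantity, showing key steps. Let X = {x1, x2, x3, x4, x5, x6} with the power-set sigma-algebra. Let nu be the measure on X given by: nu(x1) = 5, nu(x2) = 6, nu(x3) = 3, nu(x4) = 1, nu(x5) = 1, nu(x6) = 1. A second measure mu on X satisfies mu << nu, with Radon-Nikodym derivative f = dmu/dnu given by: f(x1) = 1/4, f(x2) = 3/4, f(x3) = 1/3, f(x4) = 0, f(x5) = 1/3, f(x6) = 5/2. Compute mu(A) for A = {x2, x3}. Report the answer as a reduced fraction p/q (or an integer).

By the defining property of the Radon-Nikodym derivative, for every measurable set A,
  mu(A) = integral_A f dnu.
Since nu is a discrete measure concentrated on the atoms of X, the integral over A reduces to the sum
  mu(A) = sum_{x in A} f(x) * nu({x}).
Computing each term:
  x2: f(x2) * nu(x2) = 3/4 * 6 = 9/2.
  x3: f(x3) * nu(x3) = 1/3 * 3 = 1.
Summing: mu(A) = 9/2 + 1 = 11/2.

11/2


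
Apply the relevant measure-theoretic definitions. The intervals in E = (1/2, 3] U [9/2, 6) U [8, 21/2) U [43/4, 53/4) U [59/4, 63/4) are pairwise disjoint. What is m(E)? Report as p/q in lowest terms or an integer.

For pairwise disjoint intervals, m(union_i I_i) = sum_i m(I_i),
and m is invariant under swapping open/closed endpoints (single points have measure 0).
So m(E) = sum_i (b_i - a_i).
  I_1 has length 3 - 1/2 = 5/2.
  I_2 has length 6 - 9/2 = 3/2.
  I_3 has length 21/2 - 8 = 5/2.
  I_4 has length 53/4 - 43/4 = 5/2.
  I_5 has length 63/4 - 59/4 = 1.
Summing:
  m(E) = 5/2 + 3/2 + 5/2 + 5/2 + 1 = 10.

10


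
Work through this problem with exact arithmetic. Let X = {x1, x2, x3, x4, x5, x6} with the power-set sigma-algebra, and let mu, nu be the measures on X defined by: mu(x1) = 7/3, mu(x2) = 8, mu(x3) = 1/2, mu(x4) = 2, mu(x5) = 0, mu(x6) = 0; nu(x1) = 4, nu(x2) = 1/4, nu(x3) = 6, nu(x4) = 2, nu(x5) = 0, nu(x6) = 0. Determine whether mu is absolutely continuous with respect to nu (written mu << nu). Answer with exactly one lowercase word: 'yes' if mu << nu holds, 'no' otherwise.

mu << nu means: every nu-null measurable set is also mu-null; equivalently, for every atom x, if nu({x}) = 0 then mu({x}) = 0.
Checking each atom:
  x1: nu = 4 > 0 -> no constraint.
  x2: nu = 1/4 > 0 -> no constraint.
  x3: nu = 6 > 0 -> no constraint.
  x4: nu = 2 > 0 -> no constraint.
  x5: nu = 0, mu = 0 -> consistent with mu << nu.
  x6: nu = 0, mu = 0 -> consistent with mu << nu.
No atom violates the condition. Therefore mu << nu.

yes


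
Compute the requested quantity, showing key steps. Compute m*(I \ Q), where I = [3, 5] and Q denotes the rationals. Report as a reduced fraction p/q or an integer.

The interval I = [3, 5] has m(I) = 5 - 3 = 2 (endpoints are measure-zero, so open/closed/half-open agree). Write I = (I cap Q) u (I \ Q). The rationals in I are countable, so m*(I cap Q) = 0 (cover each rational by intervals whose total length is arbitrarily small). By countable subadditivity m*(I) <= m*(I cap Q) + m*(I \ Q), hence m*(I \ Q) >= m(I) = 2. The reverse inequality m*(I \ Q) <= m*(I) = 2 is trivial since (I \ Q) is a subset of I. Therefore m*(I \ Q) = 2.

2
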